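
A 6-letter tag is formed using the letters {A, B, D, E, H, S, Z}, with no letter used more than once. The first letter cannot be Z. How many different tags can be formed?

The first letter has 7−1 = 6 choices (anything except Z).
The remaining 5 letters are filled from the other 6 symbols without repetition: 6 × 5 × 4 × 3 × 2 = 720.
Total: 6 × 720 = 4320.

4320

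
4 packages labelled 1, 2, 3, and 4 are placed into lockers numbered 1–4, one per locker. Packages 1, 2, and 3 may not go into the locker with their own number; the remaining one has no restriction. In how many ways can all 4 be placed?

11

Let Aᵢ (for i ∈ {1, 2, 3}) be the placements that put package i in its forbidden locker. Any j of these fix j positions, leaving (4−j)! ways to fill the rest, and there are C(3,j) ways to pick which j.
By inclusion–exclusion, the number of valid placements is Σ_{j=0}^{3} (−1)^j C(3,j)·(4−j)!.
Computing: 24 − 18 + 6 − 1 = 11.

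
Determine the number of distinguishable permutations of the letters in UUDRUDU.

105

The 7 letters of UUDRUDU have repeats: D appearing twice and U appearing 4 times.
So there are 7! / (4!·2!) = 105 distinguishable arrangements.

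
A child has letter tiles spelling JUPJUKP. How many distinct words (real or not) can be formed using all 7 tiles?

630

The 7 letters of JUPJUKP have repeats: J appearing twice, P appearing twice, and U appearing twice.
So there are 7! / (2!·2!·2!) = 630 distinguishable arrangements.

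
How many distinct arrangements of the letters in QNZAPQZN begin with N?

Fix N in the first position and arrange the remaining 7 letters.
Those 7 letters have Q appearing twice and Z appearing twice, giving (7)!/(2!·2!) = 1260.

1260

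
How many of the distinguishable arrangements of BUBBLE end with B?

60

Fix B in the last position and arrange the remaining 5 letters.
Those 5 letters have B appearing twice, giving (5)!/(2!) = 60.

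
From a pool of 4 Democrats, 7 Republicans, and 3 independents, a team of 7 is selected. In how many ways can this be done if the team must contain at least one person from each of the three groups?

Total 7-person selections from all 14: C(14,7) = 3432.
Subtract selections that omit an entire group: no Democrats → C(10,7) = 120; no Republicans → C(7,7) = 1; no independents → C(11,7) = 330.
Add back selections omitting two groups (i.e. drawn from a single group): C(4,7) + C(7,7) + C(3,7) = 1.
By inclusion–exclusion: 3432 − 451 + 1 = 2982.

2982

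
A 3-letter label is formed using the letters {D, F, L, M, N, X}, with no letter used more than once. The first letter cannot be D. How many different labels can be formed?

The first letter has 6−1 = 5 choices (anything except D).
The remaining 2 letters are filled from the other 5 symbols without repetition: 5 × 4 = 20.
Total: 5 × 20 = 100.

100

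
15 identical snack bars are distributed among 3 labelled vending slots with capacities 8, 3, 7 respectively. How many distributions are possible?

Ignoring the caps, the number of non-negative solutions to x_1+…+x_3 = 15 is C(17,2) = 136.
Subtract solutions that violate a single cap (substitute x_i' = x_i − (cap_i+1)): x_1 ≥ 9 gives C(8,2) = 28; x_2 ≥ 4 gives C(13,2) = 78; x_3 ≥ 8 gives C(9,2) = 36. Together 142.
Add back pairs where two caps are both exceeded: 6 + 0 + 10 = 16.
By inclusion–exclusion the count is 136 − 142 + 16 = 10.

10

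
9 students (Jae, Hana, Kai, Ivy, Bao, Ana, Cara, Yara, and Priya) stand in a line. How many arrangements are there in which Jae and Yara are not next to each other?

282240

Of the 9! = 362880 arrangements, those with Jae and Yara adjacent number 2 × 8! = 80640 (treat the pair as a block with 2 internal orders).
So 362880 − 80640 = 282240 arrangements keep them apart.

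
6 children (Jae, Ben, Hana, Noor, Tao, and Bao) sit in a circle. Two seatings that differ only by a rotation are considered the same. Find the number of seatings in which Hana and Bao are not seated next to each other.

72

Without the restriction there are (5)! = 120 seatings.
Seatings with Hana beside Bao: treat them as a block with 2 internal orders, giving 2 × (4)! = 48.
Subtracting, 120 − 48 = 72.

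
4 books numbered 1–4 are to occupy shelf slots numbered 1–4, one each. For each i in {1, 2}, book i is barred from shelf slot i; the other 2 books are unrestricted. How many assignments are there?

14

Let Aᵢ (for i ∈ {1, 2}) be the placements that put book i in its forbidden shelf slot. Any j of these fix j positions, leaving (4−j)! ways to fill the rest, and there are C(2,j) ways to pick which j.
By inclusion–exclusion, the number of valid placements is Σ_{j=0}^{2} (−1)^j C(2,j)·(4−j)!.
Computing: 24 − 12 + 2 = 14.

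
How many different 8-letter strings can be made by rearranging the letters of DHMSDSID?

The 8 letters of DHMSDSID have repeats: D appearing 3 times and S appearing twice.
So there are 8! / (3!·2!) = 3360 distinguishable arrangements.

3360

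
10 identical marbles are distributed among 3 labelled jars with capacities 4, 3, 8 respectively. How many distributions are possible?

17

Without the upper bounds there are C(12,2) = 66 ways to split 10 among 3 jars.
Subtract solutions that violate a single cap (substitute x_i' = x_i − (cap_i+1)): x_1 ≥ 5 gives C(7,2) = 21; x_2 ≥ 4 gives C(8,2) = 28; x_3 ≥ 9 gives C(3,2) = 3. Together 52.
Add back pairs where two caps are both exceeded: 3 + 0 + 0 = 3.
By inclusion–exclusion the count is 66 − 52 + 3 = 17.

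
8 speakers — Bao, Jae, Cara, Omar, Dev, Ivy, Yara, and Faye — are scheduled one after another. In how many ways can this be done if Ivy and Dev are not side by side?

There are 8! = 40320 arrangements in all. If Ivy and Dev are adjacent, merging them into one block gives 2·(7)! = 10080 arrangements.
So 40320 − 10080 = 30240 arrangements keep them apart.

30240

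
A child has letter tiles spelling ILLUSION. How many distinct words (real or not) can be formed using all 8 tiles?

10080

The 8 letters of ILLUSION have repeats: I appearing twice and L appearing twice.
The number of distinct arrangements is 8!/(2!·2!) = 40320/4 = 10080.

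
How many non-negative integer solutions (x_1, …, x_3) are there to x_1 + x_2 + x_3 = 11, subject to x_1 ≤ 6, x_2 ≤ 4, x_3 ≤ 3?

Ignoring the caps, the number of non-negative solutions to x_1+…+x_3 = 11 is C(13,2) = 78.
Subtract solutions that violate a single cap (substitute x_i' = x_i − (cap_i+1)): x_1 ≥ 7 gives C(6,2) = 15; x_2 ≥ 5 gives C(8,2) = 28; x_3 ≥ 4 gives C(9,2) = 36. Together 79.
Add back pairs where two caps are both exceeded: 0 + 1 + 6 = 7.
By inclusion–exclusion the count is 78 − 79 + 7 = 6.

6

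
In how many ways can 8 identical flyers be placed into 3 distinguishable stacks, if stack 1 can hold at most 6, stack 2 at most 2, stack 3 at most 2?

Ignoring the caps, the number of non-negative solutions to x_1+…+x_3 = 8 is C(10,2) = 45.
Subtract solutions that violate a single cap (substitute x_i' = x_i − (cap_i+1)): x_1 ≥ 7 gives C(3,2) = 3; x_2 ≥ 3 gives C(7,2) = 21; x_3 ≥ 3 gives C(7,2) = 21. Together 45.
Add back pairs where two caps are both exceeded: 0 + 0 + 6 = 6.
By inclusion–exclusion the count is 45 − 45 + 6 = 6.

6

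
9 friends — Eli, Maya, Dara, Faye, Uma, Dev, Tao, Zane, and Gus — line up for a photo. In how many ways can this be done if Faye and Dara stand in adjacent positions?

Place the 7 others and the Faye-Dara pair as 8 objects in a line; the pair has 2 internal arrangements.
So the count is 2·(8)! = 80640.

80640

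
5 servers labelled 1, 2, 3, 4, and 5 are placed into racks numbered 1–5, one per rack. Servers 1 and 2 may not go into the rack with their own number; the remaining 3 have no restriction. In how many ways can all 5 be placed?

Let Aᵢ (for i ∈ {1, 2}) be the placements that put server i in its forbidden rack. Any j of these fix j positions, leaving (5−j)! ways to fill the rest, and there are C(2,j) ways to pick which j.
By inclusion–exclusion, the number of valid placements is Σ_{j=0}^{2} (−1)^j C(2,j)·(5−j)!.
Computing: 120 − 48 + 6 = 78.

78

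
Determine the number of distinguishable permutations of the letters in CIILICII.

CIILICII has 8 letters with C appearing twice and I appearing 5 times.
Dividing 8! = 40320 by 5!·2! = 240 for the repeated letters gives 168.

168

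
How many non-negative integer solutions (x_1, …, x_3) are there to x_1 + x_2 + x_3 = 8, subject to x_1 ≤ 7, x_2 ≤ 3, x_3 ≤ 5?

23

By stars and bars, unrestricted non-negative solutions to x_1+…+x_3 = 8 number C(8+2,2) = 45.
Subtract solutions that violate a single cap (substitute x_i' = x_i − (cap_i+1)): x_1 ≥ 8 gives C(2,2) = 1; x_2 ≥ 4 gives C(6,2) = 15; x_3 ≥ 6 gives C(4,2) = 6. Together 22.
No two caps can be exceeded simultaneously, so the pair terms are all 0.
By inclusion–exclusion the count is 45 − 22 + 0 = 23.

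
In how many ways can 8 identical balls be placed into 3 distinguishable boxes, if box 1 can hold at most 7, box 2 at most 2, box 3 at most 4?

By stars and bars, unrestricted non-negative solutions to x_1+…+x_3 = 8 number C(8+2,2) = 45.
Subtract solutions that violate a single cap (substitute x_i' = x_i − (cap_i+1)): x_1 ≥ 8 gives C(2,2) = 1; x_2 ≥ 3 gives C(7,2) = 21; x_3 ≥ 5 gives C(5,2) = 10. Together 32.
Add back pairs where two caps are both exceeded: 0 + 0 + 1 = 1.
By inclusion–exclusion the count is 45 − 32 + 1 = 14.

14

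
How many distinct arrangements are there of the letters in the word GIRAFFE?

2520

The 7 letters of GIRAFFE have repeats: F appearing twice.
So there are 7! / (2!) = 2520 distinguishable arrangements.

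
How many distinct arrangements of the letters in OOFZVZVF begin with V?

630

Fix V in the first position and arrange the remaining 7 letters.
Those 7 letters have F appearing twice, O appearing twice, and Z appearing twice, giving (7)!/(2!·2!·2!) = 630.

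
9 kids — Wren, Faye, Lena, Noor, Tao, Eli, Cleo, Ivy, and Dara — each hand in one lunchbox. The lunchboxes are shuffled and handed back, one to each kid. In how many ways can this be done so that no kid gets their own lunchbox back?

Count assignments avoiding every fixed point. For any j of the 9 kids fixed to their own lunchbox, the other 9−j can be arranged in (9−j)! ways.
By inclusion–exclusion this is Σ_{j=0}^{9} (−1)^j C(9,j)·(9−j)!.
Computing: 362880 − 362880 + 181440 − 60480 + 15120 − 3024 + 504 − 72 + 9 − 1 = 133496.

133496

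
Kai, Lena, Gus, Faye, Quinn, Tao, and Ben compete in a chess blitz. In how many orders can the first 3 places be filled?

210

There are 7 choices for 1st place, 6 for 2nd, and 5 for 3rd.
That gives 7 × 6 × 5 = 210.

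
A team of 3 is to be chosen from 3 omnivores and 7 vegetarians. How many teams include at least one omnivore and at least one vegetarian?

84

With no constraint there are C(10,3) = 120 possible selections.
Selections missing a whole group: no omnivores → C(7,3) = 35; no vegetarians → C(3,3) = 1.
Both groups omitted at once is impossible, so 120 − 36 = 84.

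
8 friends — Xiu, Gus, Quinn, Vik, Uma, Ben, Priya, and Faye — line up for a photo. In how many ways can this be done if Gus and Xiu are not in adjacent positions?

Of the 8! = 40320 arrangements, those with Gus and Xiu adjacent number 2 × 7! = 10080 (treat the pair as a block with 2 internal orders).
So 40320 − 10080 = 30240 arrangements keep them apart.

30240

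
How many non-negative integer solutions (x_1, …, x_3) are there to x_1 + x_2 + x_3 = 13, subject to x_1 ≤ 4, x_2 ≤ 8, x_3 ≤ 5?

15

By stars and bars, unrestricted non-negative solutions to x_1+…+x_3 = 13 number C(13+2,2) = 105.
Subtract solutions that violate a single cap (substitute x_i' = x_i − (cap_i+1)): x_1 ≥ 5 gives C(10,2) = 45; x_2 ≥ 9 gives C(6,2) = 15; x_3 ≥ 6 gives C(9,2) = 36. Together 96.
Add back pairs where two caps are both exceeded: 0 + 6 + 0 = 6.
By inclusion–exclusion the count is 105 − 96 + 6 = 15.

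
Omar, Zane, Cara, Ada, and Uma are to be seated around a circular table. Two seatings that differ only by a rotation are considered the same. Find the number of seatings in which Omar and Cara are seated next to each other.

12

Treat {Omar, Cara} as one unit (2 internal orders) and seat the resulting 4 units around the table: (3)! circular arrangements.
So 2 × (3)! = 2 × 6 = 12.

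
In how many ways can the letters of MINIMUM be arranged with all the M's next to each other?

60

Treat the 3 copies of M as a single block. The multiset to arrange is then {MMM, I, I, N, U}, 5 items in all.
That gives (5)!/(2!) = 60 arrangements.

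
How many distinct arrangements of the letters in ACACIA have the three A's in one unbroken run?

Treat the 3 copies of A as a single block. The multiset to arrange is then {AAA, C, C, I}, 4 items in all.
That gives (4)!/(2!) = 12 arrangements.

12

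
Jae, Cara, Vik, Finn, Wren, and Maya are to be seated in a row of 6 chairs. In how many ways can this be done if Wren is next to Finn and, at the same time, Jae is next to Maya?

Treat {Wren,Finn} as one block (2 orders) and {Jae,Maya} as another (2 orders).
That leaves 4 units to arrange: 2 × 2 × 4! = 4 × 24 = 96.

96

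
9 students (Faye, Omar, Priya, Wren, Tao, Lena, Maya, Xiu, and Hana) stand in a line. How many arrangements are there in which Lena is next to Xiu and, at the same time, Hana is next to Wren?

Treat {Lena,Xiu} as one block (2 orders) and {Hana,Wren} as another (2 orders).
That leaves 7 units to arrange: 2 × 2 × 7! = 4 × 5040 = 20160.

20160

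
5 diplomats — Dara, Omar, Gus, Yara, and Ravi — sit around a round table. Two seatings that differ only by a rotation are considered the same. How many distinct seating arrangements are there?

Fix one person's seat to break rotational symmetry; the remaining 4 people can be arranged in (4)! = 24 ways.

24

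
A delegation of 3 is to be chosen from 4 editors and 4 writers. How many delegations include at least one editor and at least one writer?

48

With no constraint there are C(8,3) = 56 possible selections.
Selections missing a whole group: no editors → C(4,3) = 4; no writers → C(4,3) = 4.
Both groups omitted at once is impossible, so 56 − 8 = 48.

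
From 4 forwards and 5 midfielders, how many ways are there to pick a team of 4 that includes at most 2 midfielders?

81

Split by how many midfielders are chosen (0 through 2).
Sum: C(5,0)·C(4,4) + C(5,1)·C(4,3) + C(5,2)·C(4,2) = 1 + 20 + 60 = 81.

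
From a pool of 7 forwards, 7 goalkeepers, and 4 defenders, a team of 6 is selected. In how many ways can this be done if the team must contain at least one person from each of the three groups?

Total 6-person selections from all 18: C(18,6) = 18564.
Selections missing a whole group: no forwards → C(11,6) = 462; no goalkeepers → C(11,6) = 462; no defenders → C(14,6) = 3003.
Add back selections omitting two groups (i.e. drawn from a single group): C(7,6) + C(7,6) + C(4,6) = 14.
By inclusion–exclusion: 18564 − 3927 + 14 = 14651.

14651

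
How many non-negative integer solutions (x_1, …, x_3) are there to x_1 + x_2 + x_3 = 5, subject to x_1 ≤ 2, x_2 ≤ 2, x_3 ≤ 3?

6

Ignoring the caps, the number of non-negative solutions to x_1+…+x_3 = 5 is C(7,2) = 21.
Subtract solutions that violate a single cap (substitute x_i' = x_i − (cap_i+1)): x_1 ≥ 3 gives C(4,2) = 6; x_2 ≥ 3 gives C(4,2) = 6; x_3 ≥ 4 gives C(3,2) = 3. Together 15.
No two caps can be exceeded simultaneously, so the pair terms are all 0.
By inclusion–exclusion the count is 21 − 15 + 0 = 6.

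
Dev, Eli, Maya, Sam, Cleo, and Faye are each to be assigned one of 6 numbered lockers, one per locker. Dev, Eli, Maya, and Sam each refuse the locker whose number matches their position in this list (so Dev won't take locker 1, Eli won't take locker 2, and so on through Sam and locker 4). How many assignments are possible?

362

Let Aᵢ (for 1 ≤ i ≤ 4) be the placements that put person i in their forbidden locker. Any j of these fix j positions, leaving (6−j)! ways to fill the rest, and there are C(4,j) ways to pick which j.
By inclusion–exclusion, the number of valid placements is Σ_{j=0}^{4} (−1)^j C(4,j)·(6−j)!.
Computing: 720 − 480 + 144 − 24 + 2 = 362.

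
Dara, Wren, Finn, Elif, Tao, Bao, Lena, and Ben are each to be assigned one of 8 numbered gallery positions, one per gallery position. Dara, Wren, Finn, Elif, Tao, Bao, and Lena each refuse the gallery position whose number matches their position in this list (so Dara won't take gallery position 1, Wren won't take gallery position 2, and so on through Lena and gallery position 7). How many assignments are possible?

16687

Let Aᵢ (for 1 ≤ i ≤ 7) be the placements that put person i in their forbidden gallery position. Any j of these fix j positions, leaving (8−j)! ways to fill the rest, and there are C(7,j) ways to pick which j.
By inclusion–exclusion, the number of valid placements is Σ_{j=0}^{7} (−1)^j C(7,j)·(8−j)!.
Computing: 40320 − 35280 + 15120 − 4200 + 840 − 126 + 14 − 1 = 16687.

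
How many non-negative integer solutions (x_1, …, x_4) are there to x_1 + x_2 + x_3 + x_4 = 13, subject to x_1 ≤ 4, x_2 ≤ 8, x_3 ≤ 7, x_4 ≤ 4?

161

Without the upper bounds there are C(16,3) = 560 ways to split 13 among 4 variables.
Subtract solutions that violate a single cap (substitute x_i' = x_i − (cap_i+1)): x_1 ≥ 5 gives C(11,3) = 165; x_2 ≥ 9 gives C(7,3) = 35; x_3 ≥ 8 gives C(8,3) = 56; x_4 ≥ 5 gives C(11,3) = 165. Together 421.
Add back pairs where two caps are both exceeded: 0 + 1 + 20 + 0 + 0 + 1 = 22.
By inclusion–exclusion the count is 560 − 421 + 22 = 161.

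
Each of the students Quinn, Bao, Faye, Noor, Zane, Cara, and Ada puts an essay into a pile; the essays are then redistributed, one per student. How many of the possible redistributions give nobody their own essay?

1854

Let Aᵢ be the assignments in which student i gets their own essay. We want the size of the complement of A₁∪…∪A_7.
By inclusion–exclusion this is Σ_{j=0}^{7} (−1)^j C(7,j)·(7−j)!.
Computing: 5040 − 5040 + 2520 − 840 + 210 − 42 + 7 − 1 = 1854.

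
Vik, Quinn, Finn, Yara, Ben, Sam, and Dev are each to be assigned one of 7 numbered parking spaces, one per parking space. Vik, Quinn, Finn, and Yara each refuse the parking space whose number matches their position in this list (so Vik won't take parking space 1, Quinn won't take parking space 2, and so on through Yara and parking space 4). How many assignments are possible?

2790

Let Aᵢ (for 1 ≤ i ≤ 4) be the placements that put person i in their forbidden parking space. Any j of these fix j positions, leaving (7−j)! ways to fill the rest, and there are C(4,j) ways to pick which j.
By inclusion–exclusion, the number of valid placements is Σ_{j=0}^{4} (−1)^j C(4,j)·(7−j)!.
Computing: 5040 − 2880 + 720 − 96 + 6 = 2790.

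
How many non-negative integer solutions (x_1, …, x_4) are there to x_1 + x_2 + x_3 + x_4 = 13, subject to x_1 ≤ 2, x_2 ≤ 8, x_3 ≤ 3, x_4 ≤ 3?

Without the upper bounds there are C(16,3) = 560 ways to split 13 among 4 variables.
Subtract solutions that violate a single cap (substitute x_i' = x_i − (cap_i+1)): x_1 ≥ 3 gives C(13,3) = 286; x_2 ≥ 9 gives C(7,3) = 35; x_3 ≥ 4 gives C(12,3) = 220; x_4 ≥ 4 gives C(12,3) = 220. Together 761.
Add back pairs where two caps are both exceeded: 4 + 84 + 84 + 1 + 1 + 56 = 230.
Subtract triples: 0 + 0 + 10 + 0 = 10.
By inclusion–exclusion the count is 560 − 761 + 230 − 10 = 19.

19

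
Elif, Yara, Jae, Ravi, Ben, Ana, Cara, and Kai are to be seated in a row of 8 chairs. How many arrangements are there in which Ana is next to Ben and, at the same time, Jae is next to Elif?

Treat {Ana,Ben} as one block (2 orders) and {Jae,Elif} as another (2 orders).
That leaves 6 units to arrange: 2 × 2 × 6! = 4 × 720 = 2880.

2880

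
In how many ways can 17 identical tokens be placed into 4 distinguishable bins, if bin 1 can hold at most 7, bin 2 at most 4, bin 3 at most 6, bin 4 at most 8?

Ignoring the caps, the number of non-negative solutions to x_1+…+x_4 = 17 is C(20,3) = 1140.
Subtract solutions that violate a single cap (substitute x_i' = x_i − (cap_i+1)): x_1 ≥ 8 gives C(12,3) = 220; x_2 ≥ 5 gives C(15,3) = 455; x_3 ≥ 7 gives C(13,3) = 286; x_4 ≥ 9 gives C(11,3) = 165. Together 1126.
Add back pairs where two caps are both exceeded: 35 + 10 + 1 + 56 + 20 + 4 = 126.
By inclusion–exclusion the count is 1140 − 1126 + 126 = 140.

140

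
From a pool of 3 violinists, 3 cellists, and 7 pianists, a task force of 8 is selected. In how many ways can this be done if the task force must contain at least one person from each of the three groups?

1197

Unrestricted: C(13,8) = 1287 ways to pick any 8 of the 13.
Subtract selections that omit an entire group: no violinists → C(10,8) = 45; no cellists → C(10,8) = 45; no pianists → C(6,8) = 0.
Add back selections omitting two groups (i.e. drawn from a single group): C(3,8) + C(3,8) + C(7,8) = 0.
By inclusion–exclusion: 1287 − 90 + 0 = 1197.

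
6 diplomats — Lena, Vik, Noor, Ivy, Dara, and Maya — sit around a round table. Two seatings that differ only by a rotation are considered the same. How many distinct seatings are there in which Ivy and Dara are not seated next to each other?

Without the restriction there are (5)! = 120 seatings.
Seatings with Ivy beside Dara: treat them as a block with 2 internal orders, giving 2 × (4)! = 48.
Subtracting, 120 − 48 = 72.

72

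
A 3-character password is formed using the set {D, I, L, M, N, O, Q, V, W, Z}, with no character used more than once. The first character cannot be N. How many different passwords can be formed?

648

The first character has 10−1 = 9 choices (anything except N).
The remaining 2 characters are filled from the other 9 symbols without repetition: 9 × 8 = 72.
Total: 9 × 72 = 648.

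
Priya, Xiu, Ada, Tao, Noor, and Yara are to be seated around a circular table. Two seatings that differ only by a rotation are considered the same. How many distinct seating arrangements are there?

120

Seat Priya anywhere (absorbing the rotational symmetry), then permute the other 5: (5)! = 120.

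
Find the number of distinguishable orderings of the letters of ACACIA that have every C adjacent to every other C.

Treat the 2 copies of C as a single block. The multiset to arrange is then {CC, A, A, A, I}, 5 items in all.
That gives (5)!/(3!) = 20 arrangements.

20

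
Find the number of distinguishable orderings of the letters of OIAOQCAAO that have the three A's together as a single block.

Treat the 3 copies of A as a single block. The multiset to arrange is then {AAA, C, I, O, O, O, Q}, 7 items in all.
That gives (7)!/(3!) = 840 arrangements.

840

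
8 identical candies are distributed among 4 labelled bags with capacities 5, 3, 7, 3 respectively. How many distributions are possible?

Ignoring the caps, the number of non-negative solutions to x_1+…+x_4 = 8 is C(11,3) = 165.
Subtract solutions that violate a single cap (substitute x_i' = x_i − (cap_i+1)): x_1 ≥ 6 gives C(5,3) = 10; x_2 ≥ 4 gives C(7,3) = 35; x_3 ≥ 8 gives C(3,3) = 1; x_4 ≥ 4 gives C(7,3) = 35. Together 81.
Add back pairs where two caps are both exceeded: 0 + 0 + 0 + 0 + 1 + 0 = 1.
By inclusion–exclusion the count is 165 − 81 + 1 = 85.

85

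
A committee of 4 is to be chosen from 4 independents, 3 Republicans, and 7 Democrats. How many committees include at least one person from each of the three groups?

With no constraint there are C(14,4) = 1001 possible selections.
Subtract selections that omit an entire group: no independents → C(10,4) = 210; no Republicans → C(11,4) = 330; no Democrats → C(7,4) = 35.
Add back selections omitting two groups (i.e. drawn from a single group): C(4,4) + C(3,4) + C(7,4) = 36.
By inclusion–exclusion: 1001 − 575 + 36 = 462.

462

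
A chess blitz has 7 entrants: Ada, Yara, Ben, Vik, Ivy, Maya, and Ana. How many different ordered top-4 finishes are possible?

There are 7 choices for 1st place, 6 for 2nd, and so on down to 4 for position 4.
That gives 7 × 6 × 5 × 4 = 840.

840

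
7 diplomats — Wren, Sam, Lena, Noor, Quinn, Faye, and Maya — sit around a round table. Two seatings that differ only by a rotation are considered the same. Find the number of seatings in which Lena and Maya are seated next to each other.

Treat {Lena, Maya} as one unit (2 internal orders) and seat the resulting 6 units around the table: (5)! circular arrangements.
So 2 × (5)! = 2 × 120 = 240.

240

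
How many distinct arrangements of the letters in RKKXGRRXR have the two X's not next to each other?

2940

There are 9!/(4!·2!·2!) = 3780 arrangements of RKKXGRRXR in total.
If the two X's are adjacent, glue them into one block, leaving 8 items to arrange: (8)!/(4!·2!) = 840 ways.
Hence 3780 − 840 = 2940.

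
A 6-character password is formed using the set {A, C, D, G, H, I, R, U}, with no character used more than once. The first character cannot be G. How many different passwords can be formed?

The first character has 8−1 = 7 choices (anything except G).
The remaining 5 characters are filled from the other 7 symbols without repetition: 7 × 6 × 5 × 4 × 3 = 2520.
Total: 7 × 2520 = 17640.

17640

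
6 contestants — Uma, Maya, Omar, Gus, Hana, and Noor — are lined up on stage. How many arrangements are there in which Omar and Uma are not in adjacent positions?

There are 6! = 720 arrangements in all. If Omar and Uma are adjacent, merging them into one block gives 2·(5)! = 240 arrangements.
So 720 − 240 = 480 arrangements keep them apart.

480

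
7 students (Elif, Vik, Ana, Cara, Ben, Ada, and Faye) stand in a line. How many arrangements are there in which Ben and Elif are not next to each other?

3600

Of the 7! = 5040 arrangements, those with Ben and Elif adjacent number 2 × 6! = 1440 (treat the pair as a block with 2 internal orders).
Complementary counting: 5040 − 1440 = 3600.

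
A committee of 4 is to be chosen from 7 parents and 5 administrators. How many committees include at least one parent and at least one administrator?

455

Unrestricted: C(12,4) = 495 ways to pick any 4 of the 12.
Selections missing a whole group: no parents → C(5,4) = 5; no administrators → C(7,4) = 35.
Both groups omitted at once is impossible, so 495 − 40 = 455.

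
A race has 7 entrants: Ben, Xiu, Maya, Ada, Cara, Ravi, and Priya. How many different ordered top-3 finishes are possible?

This is an ordered selection of 3 from 7: P(7,3).
That gives 7 × 6 × 5 = 210.

210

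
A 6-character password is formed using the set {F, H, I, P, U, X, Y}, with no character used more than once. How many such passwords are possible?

With no repetition, fill the 6 characters in order: 7 choices, then 6, down to 2.
That product is 7 × 6 × 5 × 4 × 3 × 2 = 5040.

5040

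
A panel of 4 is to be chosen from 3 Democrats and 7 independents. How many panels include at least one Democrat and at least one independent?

With no constraint there are C(10,4) = 210 possible selections.
Subtract selections that omit an entire group: no Democrats → C(7,4) = 35; no independents → C(3,4) = 0.
Both groups omitted at once is impossible, so 210 − 35 = 175.

175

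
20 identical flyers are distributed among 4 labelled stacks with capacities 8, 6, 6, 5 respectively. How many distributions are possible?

56

Ignoring the caps, the number of non-negative solutions to x_1+…+x_4 = 20 is C(23,3) = 1771.
Subtract solutions that violate a single cap (substitute x_i' = x_i − (cap_i+1)): x_1 ≥ 9 gives C(14,3) = 364; x_2 ≥ 7 gives C(16,3) = 560; x_3 ≥ 7 gives C(16,3) = 560; x_4 ≥ 6 gives C(17,3) = 680. Together 2164.
Add back pairs where two caps are both exceeded: 35 + 35 + 56 + 84 + 120 + 120 = 450.
Subtract triples: 0 + 0 + 0 + 1 = 1.
By inclusion–exclusion the count is 1771 − 2164 + 450 − 1 = 56.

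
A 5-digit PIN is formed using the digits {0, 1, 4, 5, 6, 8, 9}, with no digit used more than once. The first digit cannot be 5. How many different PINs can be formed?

The first digit has 7−1 = 6 choices (anything except 5).
The remaining 4 digits are filled from the other 6 symbols without repetition: 6 × 5 × 4 × 3 = 360.
Total: 6 × 360 = 2160.

2160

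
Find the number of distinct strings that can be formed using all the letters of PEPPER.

60

Letter multiplicities in PEPPER: E×2, P×3, R×1.
Dividing 6! = 720 by 3!·2! = 12 for the repeated letters gives 60.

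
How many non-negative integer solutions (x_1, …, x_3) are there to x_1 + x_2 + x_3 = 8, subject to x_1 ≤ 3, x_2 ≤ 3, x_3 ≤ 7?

Ignoring the caps, the number of non-negative solutions to x_1+…+x_3 = 8 is C(10,2) = 45.
Subtract solutions that violate a single cap (substitute x_i' = x_i − (cap_i+1)): x_1 ≥ 4 gives C(6,2) = 15; x_2 ≥ 4 gives C(6,2) = 15; x_3 ≥ 8 gives C(2,2) = 1. Together 31.
Add back pairs where two caps are both exceeded: 1 + 0 + 0 = 1.
By inclusion–exclusion the count is 45 − 31 + 1 = 15.

15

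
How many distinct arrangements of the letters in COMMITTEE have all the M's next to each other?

10080

Treat the 2 copies of M as a single block. The multiset to arrange is then {MM, C, E, E, I, O, T, T}, 8 items in all.
That gives (8)!/(2!·2!) = 10080 arrangements.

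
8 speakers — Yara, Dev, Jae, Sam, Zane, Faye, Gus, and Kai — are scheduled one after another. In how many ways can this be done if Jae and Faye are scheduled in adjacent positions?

10080

Place the 6 others and the Jae-Faye pair as 7 objects in a line; the pair has 2 internal arrangements.
That gives 2 × 7! = 2 × 5040 = 10080.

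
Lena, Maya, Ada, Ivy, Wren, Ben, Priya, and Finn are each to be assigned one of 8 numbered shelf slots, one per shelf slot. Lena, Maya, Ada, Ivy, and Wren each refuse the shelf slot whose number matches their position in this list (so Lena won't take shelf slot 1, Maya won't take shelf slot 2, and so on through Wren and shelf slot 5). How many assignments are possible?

Let Aᵢ (for 1 ≤ i ≤ 5) be the placements that put person i in their forbidden shelf slot. Any j of these fix j positions, leaving (8−j)! ways to fill the rest, and there are C(5,j) ways to pick which j.
By inclusion–exclusion, the number of valid placements is Σ_{j=0}^{5} (−1)^j C(5,j)·(8−j)!.
Computing: 40320 − 25200 + 7200 − 1200 + 120 − 6 = 21234.

21234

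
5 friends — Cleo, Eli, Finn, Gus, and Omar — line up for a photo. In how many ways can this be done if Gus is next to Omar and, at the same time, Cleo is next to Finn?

Treat {Gus,Omar} as one block (2 orders) and {Cleo,Finn} as another (2 orders).
That leaves 3 units to arrange: 2 × 2 × 3! = 4 × 6 = 24.

24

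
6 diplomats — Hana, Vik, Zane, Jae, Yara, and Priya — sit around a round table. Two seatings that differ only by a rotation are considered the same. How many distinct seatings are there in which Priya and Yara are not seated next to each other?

Without the restriction there are (5)! = 120 seatings.
Seatings with Priya beside Yara: treat them as a block with 2 internal orders, giving 2 × (4)! = 48.
Subtracting, 120 − 48 = 72.

72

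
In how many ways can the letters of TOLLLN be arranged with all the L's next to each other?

24

Treat the 3 copies of L as a single block. The multiset to arrange is then {LLL, N, O, T}, 4 items in all.
All 4 items are distinct, so there are (4)! = 24 arrangements.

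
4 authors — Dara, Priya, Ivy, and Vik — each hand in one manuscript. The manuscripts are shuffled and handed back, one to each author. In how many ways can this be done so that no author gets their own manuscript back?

9

This is the derangement count D_4: permutations of 4 items with no fixed point.
By inclusion–exclusion this is Σ_{j=0}^{4} (−1)^j C(4,j)·(4−j)!.
Computing: 24 − 24 + 12 − 4 + 1 = 9.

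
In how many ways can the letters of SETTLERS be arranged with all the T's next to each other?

1260

Treat the 2 copies of T as a single block. The multiset to arrange is then {TT, E, E, L, R, S, S}, 7 items in all.
That gives (7)!/(2!·2!) = 1260 arrangements.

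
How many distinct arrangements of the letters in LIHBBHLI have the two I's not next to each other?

There are 8!/(2!·2!·2!·2!) = 2520 arrangements of LIHBBHLI in total.
Arrangements with the I's together: treat II as one letter, giving (7)!/(2!·2!·2!) = 630.
Subtracting, 2520 − 630 = 1890 arrangements keep the I's apart.

1890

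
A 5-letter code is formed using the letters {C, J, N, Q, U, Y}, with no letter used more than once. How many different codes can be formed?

720

This is a permutation of 5 out of 6: P(6,5) = 6!/1!.
6 × 5 × 4 × 3 × 2 = 720.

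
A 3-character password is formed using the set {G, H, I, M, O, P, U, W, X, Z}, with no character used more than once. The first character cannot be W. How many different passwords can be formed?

648

The first character has 10−1 = 9 choices (anything except W).
The remaining 2 characters are filled from the other 9 symbols without repetition: 9 × 8 = 72.
Total: 9 × 72 = 648.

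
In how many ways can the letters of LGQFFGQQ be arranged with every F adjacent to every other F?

420

Treat the 2 copies of F as a single block. The multiset to arrange is then {FF, G, G, L, Q, Q, Q}, 7 items in all.
That gives (7)!/(3!·2!) = 420 arrangements.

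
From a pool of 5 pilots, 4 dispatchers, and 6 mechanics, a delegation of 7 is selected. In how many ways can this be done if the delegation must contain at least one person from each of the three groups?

Unrestricted: C(15,7) = 6435 ways to pick any 7 of the 15.
Subtract selections that omit an entire group: no pilots → C(10,7) = 120; no dispatchers → C(11,7) = 330; no mechanics → C(9,7) = 36.
Add back selections omitting two groups (i.e. drawn from a single group): C(5,7) + C(4,7) + C(6,7) = 0.
By inclusion–exclusion: 6435 − 486 + 0 = 5949.

5949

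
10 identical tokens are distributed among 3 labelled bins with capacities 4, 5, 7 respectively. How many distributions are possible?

By stars and bars, unrestricted non-negative solutions to x_1+…+x_3 = 10 number C(10+2,2) = 66.
Subtract solutions that violate a single cap (substitute x_i' = x_i − (cap_i+1)): x_1 ≥ 5 gives C(7,2) = 21; x_2 ≥ 6 gives C(6,2) = 15; x_3 ≥ 8 gives C(4,2) = 6. Together 42.
No two caps can be exceeded simultaneously, so the pair terms are all 0.
By inclusion–exclusion the count is 66 − 42 + 0 = 24.

24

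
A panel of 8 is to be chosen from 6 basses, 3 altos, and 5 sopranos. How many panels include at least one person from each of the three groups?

2828

Total 8-person selections from all 14: C(14,8) = 3003.
Subtract selections that omit an entire group: no basses → C(8,8) = 1; no altos → C(11,8) = 165; no sopranos → C(9,8) = 9.
Add back selections omitting two groups (i.e. drawn from a single group): C(6,8) + C(3,8) + C(5,8) = 0.
By inclusion–exclusion: 3003 − 175 + 0 = 2828.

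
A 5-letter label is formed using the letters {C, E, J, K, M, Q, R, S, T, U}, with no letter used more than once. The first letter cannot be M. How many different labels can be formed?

The first letter has 10−1 = 9 choices (anything except M).
The remaining 4 letters are filled from the other 9 symbols without repetition: 9 × 8 × 7 × 6 = 3024.
Total: 9 × 3024 = 27216.

27216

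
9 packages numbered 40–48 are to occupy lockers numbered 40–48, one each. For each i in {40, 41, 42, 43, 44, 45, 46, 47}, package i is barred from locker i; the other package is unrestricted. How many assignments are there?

148329

Let Aᵢ (for 40 ≤ i ≤ 47) be the placements that put package i in its forbidden locker. Any j of these fix j positions, leaving (9−j)! ways to fill the rest, and there are C(8,j) ways to pick which j.
By inclusion–exclusion, the number of valid placements is Σ_{j=0}^{8} (−1)^j C(8,j)·(9−j)!.
Computing: 362880 − 322560 + 141120 − 40320 + 8400 − 1344 + 168 − 16 + 1 = 148329.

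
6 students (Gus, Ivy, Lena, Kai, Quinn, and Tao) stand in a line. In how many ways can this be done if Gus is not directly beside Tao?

480

There are 6! = 720 arrangements in all. If Gus and Tao are adjacent, merging them into one block gives 2·(5)! = 240 arrangements.
Complementary counting: 720 − 240 = 480.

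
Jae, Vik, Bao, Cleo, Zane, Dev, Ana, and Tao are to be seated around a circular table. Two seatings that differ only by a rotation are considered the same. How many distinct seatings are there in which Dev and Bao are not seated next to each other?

3600

Without the restriction there are (7)! = 5040 seatings.
Seatings with Dev beside Bao: treat them as a block with 2 internal orders, giving 2 × (6)! = 1440.
Subtracting, 5040 − 1440 = 3600.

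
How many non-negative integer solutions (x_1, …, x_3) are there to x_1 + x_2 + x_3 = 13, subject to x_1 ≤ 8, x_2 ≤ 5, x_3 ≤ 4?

15

By stars and bars, unrestricted non-negative solutions to x_1+…+x_3 = 13 number C(13+2,2) = 105.
Subtract solutions that violate a single cap (substitute x_i' = x_i − (cap_i+1)): x_1 ≥ 9 gives C(6,2) = 15; x_2 ≥ 6 gives C(9,2) = 36; x_3 ≥ 5 gives C(10,2) = 45. Together 96.
Add back pairs where two caps are both exceeded: 0 + 0 + 6 = 6.
By inclusion–exclusion the count is 105 − 96 + 6 = 15.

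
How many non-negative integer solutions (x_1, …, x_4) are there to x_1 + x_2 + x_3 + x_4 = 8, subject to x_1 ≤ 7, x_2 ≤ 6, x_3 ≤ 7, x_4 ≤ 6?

155

Ignoring the caps, the number of non-negative solutions to x_1+…+x_4 = 8 is C(11,3) = 165.
Subtract solutions that violate a single cap (substitute x_i' = x_i − (cap_i+1)): x_1 ≥ 8 gives C(3,3) = 1; x_2 ≥ 7 gives C(4,3) = 4; x_3 ≥ 8 gives C(3,3) = 1; x_4 ≥ 7 gives C(4,3) = 4. Together 10.
No two caps can be exceeded simultaneously, so the pair terms are all 0.
By inclusion–exclusion the count is 165 − 10 + 0 = 155.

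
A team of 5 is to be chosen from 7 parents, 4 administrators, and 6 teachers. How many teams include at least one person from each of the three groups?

4214

Total 5-person selections from all 17: C(17,5) = 6188.
Selections missing a whole group: no parents → C(10,5) = 252; no administrators → C(13,5) = 1287; no teachers → C(11,5) = 462.
Add back selections omitting two groups (i.e. drawn from a single group): C(7,5) + C(4,5) + C(6,5) = 27.
By inclusion–exclusion: 6188 − 2001 + 27 = 4214.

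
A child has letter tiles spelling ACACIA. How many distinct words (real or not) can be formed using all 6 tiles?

60

The 6 letters of ACACIA have repeats: A appearing 3 times and C appearing twice.
Dividing 6! = 720 by 3!·2! = 12 for the repeated letters gives 60.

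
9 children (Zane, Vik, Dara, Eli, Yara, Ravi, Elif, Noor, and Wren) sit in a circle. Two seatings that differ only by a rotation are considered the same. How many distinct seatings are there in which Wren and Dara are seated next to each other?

Treat {Wren, Dara} as one unit (2 internal orders) and seat the resulting 8 units around the table: (7)! circular arrangements.
So 2 × (7)! = 2 × 5040 = 10080.

10080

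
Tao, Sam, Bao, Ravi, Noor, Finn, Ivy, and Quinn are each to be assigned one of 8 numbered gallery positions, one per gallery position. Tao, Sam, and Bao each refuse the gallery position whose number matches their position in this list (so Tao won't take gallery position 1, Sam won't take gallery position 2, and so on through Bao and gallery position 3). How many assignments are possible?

Let Aᵢ (for i ∈ {1, 2, 3}) be the placements that put person i in their forbidden gallery position. Any j of these fix j positions, leaving (8−j)! ways to fill the rest, and there are C(3,j) ways to pick which j.
By inclusion–exclusion, the number of valid placements is Σ_{j=0}^{3} (−1)^j C(3,j)·(8−j)!.
Computing: 40320 − 15120 + 2160 − 120 = 27240.

27240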